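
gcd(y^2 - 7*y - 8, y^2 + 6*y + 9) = 1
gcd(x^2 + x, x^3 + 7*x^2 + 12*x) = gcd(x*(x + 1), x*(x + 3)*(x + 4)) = x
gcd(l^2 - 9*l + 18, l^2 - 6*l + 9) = l - 3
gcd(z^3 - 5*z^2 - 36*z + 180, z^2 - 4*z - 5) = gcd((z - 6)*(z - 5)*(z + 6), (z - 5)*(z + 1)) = z - 5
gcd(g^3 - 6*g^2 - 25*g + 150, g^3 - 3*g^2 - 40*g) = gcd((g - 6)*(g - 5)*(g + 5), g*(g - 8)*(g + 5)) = g + 5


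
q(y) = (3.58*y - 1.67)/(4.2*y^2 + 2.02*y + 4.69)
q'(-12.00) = -0.01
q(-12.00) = -0.08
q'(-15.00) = -0.00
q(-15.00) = -0.06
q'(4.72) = -0.02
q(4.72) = 0.14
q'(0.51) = 0.50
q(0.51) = 0.02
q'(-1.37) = -0.28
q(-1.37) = -0.67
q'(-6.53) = -0.02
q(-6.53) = -0.15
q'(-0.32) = 0.71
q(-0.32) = -0.63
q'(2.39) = -0.03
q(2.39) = 0.21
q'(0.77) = 0.29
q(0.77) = 0.12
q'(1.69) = 0.00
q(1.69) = 0.22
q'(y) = (-8.4*y - 2.02)*(3.58*y - 1.67)/(4.2*y^2 + 2.02*y + 4.69)^2 + 3.58/(4.2*y^2 + 2.02*y + 4.69)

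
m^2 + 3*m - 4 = (m - 1)*(m + 4)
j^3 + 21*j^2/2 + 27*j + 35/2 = (j + 1)*(j + 5/2)*(j + 7)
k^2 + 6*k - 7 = (k - 1)*(k + 7)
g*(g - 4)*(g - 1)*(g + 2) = g^4 - 3*g^3 - 6*g^2 + 8*g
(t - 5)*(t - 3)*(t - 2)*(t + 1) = t^4 - 9*t^3 + 21*t^2 + t - 30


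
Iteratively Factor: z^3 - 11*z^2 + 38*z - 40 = (z - 5)*(z^2 - 6*z + 8) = (z - 5)*(z - 4)*(z - 2)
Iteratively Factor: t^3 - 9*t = (t)*(t^2 - 9) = t*(t - 3)*(t + 3)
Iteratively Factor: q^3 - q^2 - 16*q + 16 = (q - 1)*(q^2 - 16) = (q - 1)*(q + 4)*(q - 4)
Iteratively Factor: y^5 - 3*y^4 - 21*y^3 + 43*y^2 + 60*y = (y)*(y^4 - 3*y^3 - 21*y^2 + 43*y + 60) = y*(y - 3)*(y^3 - 21*y - 20) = y*(y - 3)*(y + 4)*(y^2 - 4*y - 5) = y*(y - 3)*(y + 1)*(y + 4)*(y - 5)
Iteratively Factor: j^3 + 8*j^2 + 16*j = (j + 4)*(j^2 + 4*j) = j*(j + 4)*(j + 4)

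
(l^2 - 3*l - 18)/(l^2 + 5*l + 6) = (l - 6)/(l + 2)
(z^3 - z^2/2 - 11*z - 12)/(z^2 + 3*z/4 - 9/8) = 4*(z^2 - 2*z - 8)/(4*z - 3)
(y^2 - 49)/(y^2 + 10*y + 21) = (y - 7)/(y + 3)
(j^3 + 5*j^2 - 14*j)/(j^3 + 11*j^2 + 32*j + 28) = j*(j - 2)/(j^2 + 4*j + 4)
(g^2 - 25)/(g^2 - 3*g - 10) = (g + 5)/(g + 2)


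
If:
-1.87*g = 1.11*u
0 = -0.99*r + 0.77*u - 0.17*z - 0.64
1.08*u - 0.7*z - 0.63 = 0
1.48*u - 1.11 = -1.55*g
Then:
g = -1.18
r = 0.52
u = 1.98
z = 2.16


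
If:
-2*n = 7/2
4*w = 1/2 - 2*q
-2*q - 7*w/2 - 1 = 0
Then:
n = -7/4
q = -23/4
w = 3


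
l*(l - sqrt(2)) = l^2 - sqrt(2)*l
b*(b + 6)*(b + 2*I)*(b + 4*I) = b^4 + 6*b^3 + 6*I*b^3 - 8*b^2 + 36*I*b^2 - 48*b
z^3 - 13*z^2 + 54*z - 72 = (z - 6)*(z - 4)*(z - 3)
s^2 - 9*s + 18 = (s - 6)*(s - 3)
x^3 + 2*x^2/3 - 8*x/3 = x*(x - 4/3)*(x + 2)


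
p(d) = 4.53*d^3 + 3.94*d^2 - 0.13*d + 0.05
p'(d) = 13.59*d^2 + 7.88*d - 0.13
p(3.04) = 163.33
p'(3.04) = 149.42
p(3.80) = 305.02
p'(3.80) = 226.05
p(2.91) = 144.67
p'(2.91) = 137.88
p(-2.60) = -52.60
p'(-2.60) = 71.25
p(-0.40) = 0.44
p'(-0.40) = -1.11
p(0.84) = 5.41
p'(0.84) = 16.08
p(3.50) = 242.08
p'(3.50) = 193.93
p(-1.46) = -5.46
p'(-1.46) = 17.33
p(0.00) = 0.05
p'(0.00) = -0.13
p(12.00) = 8393.69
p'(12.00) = 2051.39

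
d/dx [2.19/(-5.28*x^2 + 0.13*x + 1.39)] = (23.1264*x - 0.2847)/(-5.28*x^2 + 0.13*x + 1.39)^2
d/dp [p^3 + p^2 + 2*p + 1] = 3*p^2 + 2*p + 2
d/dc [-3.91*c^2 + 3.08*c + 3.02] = 3.08 - 7.82*c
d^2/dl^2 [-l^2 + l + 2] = -2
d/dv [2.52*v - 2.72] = 2.52000000000000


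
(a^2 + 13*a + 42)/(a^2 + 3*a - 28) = (a + 6)/(a - 4)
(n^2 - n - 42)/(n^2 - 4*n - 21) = (n + 6)/(n + 3)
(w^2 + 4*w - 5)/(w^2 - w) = (w + 5)/w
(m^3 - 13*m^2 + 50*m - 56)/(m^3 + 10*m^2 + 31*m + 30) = (m^3 - 13*m^2 + 50*m - 56)/(m^3 + 10*m^2 + 31*m + 30)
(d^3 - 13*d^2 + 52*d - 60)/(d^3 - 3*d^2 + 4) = (d^2 - 11*d + 30)/(d^2 - d - 2)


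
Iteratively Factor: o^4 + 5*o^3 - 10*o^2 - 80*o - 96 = (o - 4)*(o^3 + 9*o^2 + 26*o + 24) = (o - 4)*(o + 3)*(o^2 + 6*o + 8) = (o - 4)*(o + 3)*(o + 4)*(o + 2)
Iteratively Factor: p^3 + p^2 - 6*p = (p + 3)*(p^2 - 2*p) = p*(p + 3)*(p - 2)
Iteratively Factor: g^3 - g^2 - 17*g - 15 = (g - 5)*(g^2 + 4*g + 3) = (g - 5)*(g + 1)*(g + 3)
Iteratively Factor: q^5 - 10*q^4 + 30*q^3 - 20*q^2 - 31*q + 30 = (q - 2)*(q^4 - 8*q^3 + 14*q^2 + 8*q - 15) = (q - 2)*(q + 1)*(q^3 - 9*q^2 + 23*q - 15) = (q - 5)*(q - 2)*(q + 1)*(q^2 - 4*q + 3) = (q - 5)*(q - 2)*(q - 1)*(q + 1)*(q - 3)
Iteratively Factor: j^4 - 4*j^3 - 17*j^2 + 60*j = (j - 5)*(j^3 + j^2 - 12*j) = j*(j - 5)*(j^2 + j - 12) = j*(j - 5)*(j + 4)*(j - 3)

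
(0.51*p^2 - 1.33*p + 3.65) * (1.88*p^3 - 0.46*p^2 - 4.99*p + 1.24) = 0.9588*p^5 - 2.735*p^4 + 4.9289*p^3 + 5.5901*p^2 - 19.8627*p + 4.526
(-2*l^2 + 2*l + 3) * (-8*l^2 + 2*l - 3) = 16*l^4 - 20*l^3 - 14*l^2 - 9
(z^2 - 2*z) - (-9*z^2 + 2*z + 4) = 10*z^2 - 4*z - 4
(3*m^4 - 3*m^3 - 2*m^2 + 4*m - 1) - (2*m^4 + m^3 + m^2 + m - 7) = m^4 - 4*m^3 - 3*m^2 + 3*m + 6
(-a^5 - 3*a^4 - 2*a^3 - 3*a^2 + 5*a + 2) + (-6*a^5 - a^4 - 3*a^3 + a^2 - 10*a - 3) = -7*a^5 - 4*a^4 - 5*a^3 - 2*a^2 - 5*a - 1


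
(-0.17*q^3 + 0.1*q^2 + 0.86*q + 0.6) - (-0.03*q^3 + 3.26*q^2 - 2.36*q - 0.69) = -0.14*q^3 - 3.16*q^2 + 3.22*q + 1.29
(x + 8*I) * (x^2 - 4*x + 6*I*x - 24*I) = x^3 - 4*x^2 + 14*I*x^2 - 48*x - 56*I*x + 192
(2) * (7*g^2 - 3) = 14*g^2 - 6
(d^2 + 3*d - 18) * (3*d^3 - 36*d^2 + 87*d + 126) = 3*d^5 - 27*d^4 - 75*d^3 + 1035*d^2 - 1188*d - 2268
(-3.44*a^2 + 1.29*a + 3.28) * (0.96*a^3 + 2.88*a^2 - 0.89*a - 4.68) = -3.3024*a^5 - 8.6688*a^4 + 9.9256*a^3 + 24.3975*a^2 - 8.9564*a - 15.3504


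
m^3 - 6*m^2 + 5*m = m*(m - 5)*(m - 1)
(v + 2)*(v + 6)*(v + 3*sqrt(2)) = v^3 + 3*sqrt(2)*v^2 + 8*v^2 + 12*v + 24*sqrt(2)*v + 36*sqrt(2)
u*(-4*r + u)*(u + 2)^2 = -4*r*u^3 - 16*r*u^2 - 16*r*u + u^4 + 4*u^3 + 4*u^2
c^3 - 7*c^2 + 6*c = c*(c - 6)*(c - 1)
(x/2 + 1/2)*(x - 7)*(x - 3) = x^3/2 - 9*x^2/2 + 11*x/2 + 21/2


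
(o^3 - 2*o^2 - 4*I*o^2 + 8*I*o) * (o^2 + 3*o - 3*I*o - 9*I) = o^5 + o^4 - 7*I*o^4 - 18*o^3 - 7*I*o^3 - 12*o^2 + 42*I*o^2 + 72*o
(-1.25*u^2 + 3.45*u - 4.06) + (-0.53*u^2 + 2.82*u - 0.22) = -1.78*u^2 + 6.27*u - 4.28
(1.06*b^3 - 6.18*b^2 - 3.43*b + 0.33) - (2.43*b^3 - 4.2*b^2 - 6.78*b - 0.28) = -1.37*b^3 - 1.98*b^2 + 3.35*b + 0.61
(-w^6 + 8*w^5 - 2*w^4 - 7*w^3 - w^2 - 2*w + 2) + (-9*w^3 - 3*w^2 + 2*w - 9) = -w^6 + 8*w^5 - 2*w^4 - 16*w^3 - 4*w^2 - 7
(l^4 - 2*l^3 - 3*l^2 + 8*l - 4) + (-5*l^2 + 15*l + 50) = l^4 - 2*l^3 - 8*l^2 + 23*l + 46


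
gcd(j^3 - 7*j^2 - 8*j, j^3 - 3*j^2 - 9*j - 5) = j + 1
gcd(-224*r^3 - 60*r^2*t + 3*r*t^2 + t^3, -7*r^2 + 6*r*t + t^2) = 7*r + t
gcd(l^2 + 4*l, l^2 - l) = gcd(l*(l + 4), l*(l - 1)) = l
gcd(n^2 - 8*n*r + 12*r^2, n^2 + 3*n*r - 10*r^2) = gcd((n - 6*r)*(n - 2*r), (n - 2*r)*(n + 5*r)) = -n + 2*r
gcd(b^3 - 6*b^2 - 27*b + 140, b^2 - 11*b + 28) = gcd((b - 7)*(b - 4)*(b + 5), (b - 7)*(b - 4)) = b^2 - 11*b + 28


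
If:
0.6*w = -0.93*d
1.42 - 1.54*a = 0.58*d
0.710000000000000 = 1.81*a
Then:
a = 0.39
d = 1.41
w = -2.18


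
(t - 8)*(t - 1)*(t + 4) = t^3 - 5*t^2 - 28*t + 32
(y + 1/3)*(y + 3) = y^2 + 10*y/3 + 1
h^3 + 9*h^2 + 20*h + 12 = (h + 1)*(h + 2)*(h + 6)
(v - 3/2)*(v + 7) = v^2 + 11*v/2 - 21/2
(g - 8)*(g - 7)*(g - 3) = g^3 - 18*g^2 + 101*g - 168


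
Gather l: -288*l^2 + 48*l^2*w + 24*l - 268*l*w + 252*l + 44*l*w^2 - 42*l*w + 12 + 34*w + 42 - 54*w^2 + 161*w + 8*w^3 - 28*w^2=l^2*(48*w - 288) + l*(44*w^2 - 310*w + 276) + 8*w^3 - 82*w^2 + 195*w + 54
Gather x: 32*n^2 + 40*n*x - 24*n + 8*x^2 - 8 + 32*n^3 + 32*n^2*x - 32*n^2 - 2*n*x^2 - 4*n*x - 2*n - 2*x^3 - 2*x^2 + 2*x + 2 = 32*n^3 - 26*n - 2*x^3 + x^2*(6 - 2*n) + x*(32*n^2 + 36*n + 2) - 6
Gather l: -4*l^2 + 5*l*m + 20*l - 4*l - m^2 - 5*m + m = -4*l^2 + l*(5*m + 16) - m^2 - 4*m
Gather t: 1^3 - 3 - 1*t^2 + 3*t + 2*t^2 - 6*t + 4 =t^2 - 3*t + 2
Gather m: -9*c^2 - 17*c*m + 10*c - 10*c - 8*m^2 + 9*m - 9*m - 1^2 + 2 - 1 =-9*c^2 - 17*c*m - 8*m^2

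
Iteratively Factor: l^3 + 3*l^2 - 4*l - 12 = (l + 3)*(l^2 - 4) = (l - 2)*(l + 3)*(l + 2)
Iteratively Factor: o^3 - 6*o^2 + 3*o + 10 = (o + 1)*(o^2 - 7*o + 10) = (o - 2)*(o + 1)*(o - 5)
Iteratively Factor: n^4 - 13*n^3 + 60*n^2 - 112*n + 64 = (n - 4)*(n^3 - 9*n^2 + 24*n - 16) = (n - 4)^2*(n^2 - 5*n + 4) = (n - 4)^2*(n - 1)*(n - 4)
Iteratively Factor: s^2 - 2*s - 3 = (s + 1)*(s - 3)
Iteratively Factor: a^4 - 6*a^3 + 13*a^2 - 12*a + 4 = (a - 2)*(a^3 - 4*a^2 + 5*a - 2) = (a - 2)*(a - 1)*(a^2 - 3*a + 2) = (a - 2)^2*(a - 1)*(a - 1)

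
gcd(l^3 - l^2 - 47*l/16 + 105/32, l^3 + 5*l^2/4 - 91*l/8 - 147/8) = l + 7/4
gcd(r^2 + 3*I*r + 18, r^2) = 1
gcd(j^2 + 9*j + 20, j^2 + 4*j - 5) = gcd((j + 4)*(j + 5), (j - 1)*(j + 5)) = j + 5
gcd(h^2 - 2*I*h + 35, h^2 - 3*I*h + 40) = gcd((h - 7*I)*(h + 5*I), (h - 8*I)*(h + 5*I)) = h + 5*I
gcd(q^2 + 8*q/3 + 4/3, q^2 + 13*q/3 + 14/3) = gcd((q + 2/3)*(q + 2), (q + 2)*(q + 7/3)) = q + 2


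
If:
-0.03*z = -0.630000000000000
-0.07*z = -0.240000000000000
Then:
No Solution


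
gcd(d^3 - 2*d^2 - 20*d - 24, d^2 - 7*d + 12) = 1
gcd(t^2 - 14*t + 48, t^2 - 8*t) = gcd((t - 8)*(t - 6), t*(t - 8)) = t - 8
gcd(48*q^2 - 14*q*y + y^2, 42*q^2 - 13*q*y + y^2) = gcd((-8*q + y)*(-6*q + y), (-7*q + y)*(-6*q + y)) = -6*q + y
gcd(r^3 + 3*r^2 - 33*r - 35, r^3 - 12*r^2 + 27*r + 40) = r^2 - 4*r - 5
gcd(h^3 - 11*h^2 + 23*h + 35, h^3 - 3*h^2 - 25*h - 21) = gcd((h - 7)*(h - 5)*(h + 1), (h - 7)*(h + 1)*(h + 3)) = h^2 - 6*h - 7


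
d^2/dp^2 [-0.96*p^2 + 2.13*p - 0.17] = -1.92000000000000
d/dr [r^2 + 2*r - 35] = 2*r + 2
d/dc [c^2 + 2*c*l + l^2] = 2*c + 2*l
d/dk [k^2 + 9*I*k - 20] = 2*k + 9*I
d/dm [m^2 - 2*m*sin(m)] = -2*m*cos(m) + 2*m - 2*sin(m)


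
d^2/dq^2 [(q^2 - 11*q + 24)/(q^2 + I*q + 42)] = (q^3*(-22 - 2*I) - 108*q^2 + q*(2772 + 144*I) + 1464 + 924*I)/(q^6 + 3*I*q^5 + 123*q^4 + 251*I*q^3 + 5166*q^2 + 5292*I*q + 74088)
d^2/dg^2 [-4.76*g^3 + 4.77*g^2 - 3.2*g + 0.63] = 9.54 - 28.56*g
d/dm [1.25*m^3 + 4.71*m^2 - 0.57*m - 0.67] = 3.75*m^2 + 9.42*m - 0.57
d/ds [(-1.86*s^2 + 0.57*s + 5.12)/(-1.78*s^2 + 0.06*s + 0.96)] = (0.903*s^2 + 14.656*s + 0.24)/(3.1684*s^4 - 0.2136*s^3 - 3.414*s^2 + 0.1152*s + 0.9216)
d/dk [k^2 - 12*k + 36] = 2*k - 12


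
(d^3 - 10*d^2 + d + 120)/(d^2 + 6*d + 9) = (d^2 - 13*d + 40)/(d + 3)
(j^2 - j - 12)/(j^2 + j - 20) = (j + 3)/(j + 5)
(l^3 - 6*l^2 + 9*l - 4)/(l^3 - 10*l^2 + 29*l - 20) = (l - 1)/(l - 5)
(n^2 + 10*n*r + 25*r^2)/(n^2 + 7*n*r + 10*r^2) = (n + 5*r)/(n + 2*r)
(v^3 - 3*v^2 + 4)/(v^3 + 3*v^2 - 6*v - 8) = (v - 2)/(v + 4)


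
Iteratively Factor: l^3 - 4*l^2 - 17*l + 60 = (l + 4)*(l^2 - 8*l + 15) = (l - 3)*(l + 4)*(l - 5)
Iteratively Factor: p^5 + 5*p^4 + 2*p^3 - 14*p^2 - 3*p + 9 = (p - 1)*(p^4 + 6*p^3 + 8*p^2 - 6*p - 9) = (p - 1)*(p + 3)*(p^3 + 3*p^2 - p - 3) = (p - 1)*(p + 1)*(p + 3)*(p^2 + 2*p - 3) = (p - 1)^2*(p + 1)*(p + 3)*(p + 3)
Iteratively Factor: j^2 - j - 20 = (j - 5)*(j + 4)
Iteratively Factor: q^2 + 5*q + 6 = (q + 3)*(q + 2)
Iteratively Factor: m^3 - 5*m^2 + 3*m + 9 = (m + 1)*(m^2 - 6*m + 9) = (m - 3)*(m + 1)*(m - 3)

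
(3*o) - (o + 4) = 2*o - 4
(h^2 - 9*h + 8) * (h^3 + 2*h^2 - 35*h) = h^5 - 7*h^4 - 45*h^3 + 331*h^2 - 280*h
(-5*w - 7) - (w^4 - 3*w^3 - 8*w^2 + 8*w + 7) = -w^4 + 3*w^3 + 8*w^2 - 13*w - 14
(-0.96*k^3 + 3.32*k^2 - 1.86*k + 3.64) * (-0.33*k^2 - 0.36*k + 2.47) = 0.3168*k^5 - 0.75*k^4 - 2.9526*k^3 + 7.6688*k^2 - 5.9046*k + 8.9908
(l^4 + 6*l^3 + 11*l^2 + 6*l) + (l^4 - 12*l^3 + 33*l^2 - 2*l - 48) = 2*l^4 - 6*l^3 + 44*l^2 + 4*l - 48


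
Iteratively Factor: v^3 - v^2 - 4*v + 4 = (v + 2)*(v^2 - 3*v + 2) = (v - 2)*(v + 2)*(v - 1)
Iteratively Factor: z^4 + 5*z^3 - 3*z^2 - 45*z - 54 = (z + 3)*(z^3 + 2*z^2 - 9*z - 18) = (z - 3)*(z + 3)*(z^2 + 5*z + 6) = (z - 3)*(z + 3)^2*(z + 2)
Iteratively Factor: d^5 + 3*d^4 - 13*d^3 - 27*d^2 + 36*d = (d)*(d^4 + 3*d^3 - 13*d^2 - 27*d + 36) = d*(d + 3)*(d^3 - 13*d + 12) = d*(d + 3)*(d + 4)*(d^2 - 4*d + 3) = d*(d - 1)*(d + 3)*(d + 4)*(d - 3)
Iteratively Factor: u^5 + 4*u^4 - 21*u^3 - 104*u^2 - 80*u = (u + 4)*(u^4 - 21*u^2 - 20*u) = u*(u + 4)*(u^3 - 21*u - 20) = u*(u + 4)^2*(u^2 - 4*u - 5) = u*(u + 1)*(u + 4)^2*(u - 5)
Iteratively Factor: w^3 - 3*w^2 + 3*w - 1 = (w - 1)*(w^2 - 2*w + 1) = (w - 1)^2*(w - 1)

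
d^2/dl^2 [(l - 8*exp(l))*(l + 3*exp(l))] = -5*l*exp(l) - 96*exp(2*l) - 10*exp(l) + 2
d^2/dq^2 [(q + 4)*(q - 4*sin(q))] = 2*(2*q + 8)*sin(q) - 8*cos(q) + 2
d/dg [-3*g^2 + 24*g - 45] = 24 - 6*g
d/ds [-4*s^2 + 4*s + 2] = 4 - 8*s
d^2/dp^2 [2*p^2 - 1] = 4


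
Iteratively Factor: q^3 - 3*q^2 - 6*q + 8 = (q - 4)*(q^2 + q - 2) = (q - 4)*(q - 1)*(q + 2)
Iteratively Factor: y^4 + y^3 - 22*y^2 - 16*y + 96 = (y - 4)*(y^3 + 5*y^2 - 2*y - 24) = (y - 4)*(y - 2)*(y^2 + 7*y + 12) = (y - 4)*(y - 2)*(y + 3)*(y + 4)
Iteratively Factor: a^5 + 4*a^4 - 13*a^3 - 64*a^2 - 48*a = (a + 3)*(a^4 + a^3 - 16*a^2 - 16*a) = a*(a + 3)*(a^3 + a^2 - 16*a - 16) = a*(a - 4)*(a + 3)*(a^2 + 5*a + 4) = a*(a - 4)*(a + 1)*(a + 3)*(a + 4)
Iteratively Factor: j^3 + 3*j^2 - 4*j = (j)*(j^2 + 3*j - 4) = j*(j - 1)*(j + 4)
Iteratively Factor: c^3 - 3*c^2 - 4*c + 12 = (c + 2)*(c^2 - 5*c + 6) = (c - 3)*(c + 2)*(c - 2)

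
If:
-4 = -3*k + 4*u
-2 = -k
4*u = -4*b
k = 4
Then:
No Solution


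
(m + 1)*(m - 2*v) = m^2 - 2*m*v + m - 2*v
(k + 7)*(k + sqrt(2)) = k^2 + sqrt(2)*k + 7*k + 7*sqrt(2)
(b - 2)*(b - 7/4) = b^2 - 15*b/4 + 7/2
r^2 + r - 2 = (r - 1)*(r + 2)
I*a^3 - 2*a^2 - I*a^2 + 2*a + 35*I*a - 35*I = (a - 5*I)*(a + 7*I)*(I*a - I)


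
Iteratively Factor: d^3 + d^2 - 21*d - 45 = (d + 3)*(d^2 - 2*d - 15) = (d - 5)*(d + 3)*(d + 3)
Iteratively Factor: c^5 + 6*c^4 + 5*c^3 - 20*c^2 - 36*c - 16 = (c + 2)*(c^4 + 4*c^3 - 3*c^2 - 14*c - 8) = (c + 1)*(c + 2)*(c^3 + 3*c^2 - 6*c - 8) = (c + 1)*(c + 2)*(c + 4)*(c^2 - c - 2) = (c - 2)*(c + 1)*(c + 2)*(c + 4)*(c + 1)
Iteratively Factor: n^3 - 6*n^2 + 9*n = (n - 3)*(n^2 - 3*n) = (n - 3)^2*(n)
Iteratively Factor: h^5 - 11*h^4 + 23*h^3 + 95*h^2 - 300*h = (h + 3)*(h^4 - 14*h^3 + 65*h^2 - 100*h) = h*(h + 3)*(h^3 - 14*h^2 + 65*h - 100) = h*(h - 5)*(h + 3)*(h^2 - 9*h + 20) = h*(h - 5)^2*(h + 3)*(h - 4)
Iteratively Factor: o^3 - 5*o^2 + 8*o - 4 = (o - 2)*(o^2 - 3*o + 2) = (o - 2)^2*(o - 1)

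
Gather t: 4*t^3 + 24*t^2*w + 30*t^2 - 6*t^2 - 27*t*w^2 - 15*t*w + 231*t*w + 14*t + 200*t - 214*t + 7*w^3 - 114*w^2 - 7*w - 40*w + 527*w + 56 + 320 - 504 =4*t^3 + t^2*(24*w + 24) + t*(-27*w^2 + 216*w) + 7*w^3 - 114*w^2 + 480*w - 128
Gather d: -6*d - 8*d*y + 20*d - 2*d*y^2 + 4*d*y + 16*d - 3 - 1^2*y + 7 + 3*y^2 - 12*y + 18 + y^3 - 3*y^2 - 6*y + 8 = d*(-2*y^2 - 4*y + 30) + y^3 - 19*y + 30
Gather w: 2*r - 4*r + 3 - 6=-2*r - 3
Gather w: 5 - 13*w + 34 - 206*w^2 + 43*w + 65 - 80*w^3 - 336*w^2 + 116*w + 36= -80*w^3 - 542*w^2 + 146*w + 140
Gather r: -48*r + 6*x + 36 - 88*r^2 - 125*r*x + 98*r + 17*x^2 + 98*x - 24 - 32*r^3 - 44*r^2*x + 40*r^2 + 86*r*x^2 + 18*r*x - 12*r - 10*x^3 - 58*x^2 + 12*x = -32*r^3 + r^2*(-44*x - 48) + r*(86*x^2 - 107*x + 38) - 10*x^3 - 41*x^2 + 116*x + 12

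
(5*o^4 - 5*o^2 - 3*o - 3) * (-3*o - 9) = -15*o^5 - 45*o^4 + 15*o^3 + 54*o^2 + 36*o + 27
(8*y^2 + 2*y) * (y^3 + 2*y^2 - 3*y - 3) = 8*y^5 + 18*y^4 - 20*y^3 - 30*y^2 - 6*y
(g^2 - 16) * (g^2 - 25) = g^4 - 41*g^2 + 400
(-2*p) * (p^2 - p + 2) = -2*p^3 + 2*p^2 - 4*p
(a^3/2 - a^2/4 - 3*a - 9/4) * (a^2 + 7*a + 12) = a^5/2 + 13*a^4/4 + 5*a^3/4 - 105*a^2/4 - 207*a/4 - 27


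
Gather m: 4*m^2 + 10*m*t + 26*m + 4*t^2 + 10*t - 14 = 4*m^2 + m*(10*t + 26) + 4*t^2 + 10*t - 14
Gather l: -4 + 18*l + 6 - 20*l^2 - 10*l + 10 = -20*l^2 + 8*l + 12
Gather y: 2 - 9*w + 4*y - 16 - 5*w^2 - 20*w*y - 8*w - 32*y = -5*w^2 - 17*w + y*(-20*w - 28) - 14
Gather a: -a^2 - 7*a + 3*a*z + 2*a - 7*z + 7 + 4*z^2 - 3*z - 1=-a^2 + a*(3*z - 5) + 4*z^2 - 10*z + 6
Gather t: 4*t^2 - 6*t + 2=4*t^2 - 6*t + 2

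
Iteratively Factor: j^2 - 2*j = (j - 2)*(j)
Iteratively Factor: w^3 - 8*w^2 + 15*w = (w - 5)*(w^2 - 3*w) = w*(w - 5)*(w - 3)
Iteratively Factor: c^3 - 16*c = (c)*(c^2 - 16) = c*(c - 4)*(c + 4)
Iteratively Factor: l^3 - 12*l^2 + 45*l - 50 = (l - 5)*(l^2 - 7*l + 10) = (l - 5)^2*(l - 2)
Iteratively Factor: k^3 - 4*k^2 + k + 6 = (k + 1)*(k^2 - 5*k + 6) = (k - 3)*(k + 1)*(k - 2)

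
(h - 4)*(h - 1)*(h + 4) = h^3 - h^2 - 16*h + 16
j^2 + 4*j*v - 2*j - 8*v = (j - 2)*(j + 4*v)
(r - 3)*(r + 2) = r^2 - r - 6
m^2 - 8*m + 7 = (m - 7)*(m - 1)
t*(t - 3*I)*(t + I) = t^3 - 2*I*t^2 + 3*t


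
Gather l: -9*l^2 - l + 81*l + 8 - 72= -9*l^2 + 80*l - 64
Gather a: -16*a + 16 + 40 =56 - 16*a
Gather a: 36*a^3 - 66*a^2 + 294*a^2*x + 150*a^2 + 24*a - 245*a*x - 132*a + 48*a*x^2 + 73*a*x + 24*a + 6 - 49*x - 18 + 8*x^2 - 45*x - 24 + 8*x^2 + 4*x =36*a^3 + a^2*(294*x + 84) + a*(48*x^2 - 172*x - 84) + 16*x^2 - 90*x - 36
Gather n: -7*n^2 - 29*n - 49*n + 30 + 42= -7*n^2 - 78*n + 72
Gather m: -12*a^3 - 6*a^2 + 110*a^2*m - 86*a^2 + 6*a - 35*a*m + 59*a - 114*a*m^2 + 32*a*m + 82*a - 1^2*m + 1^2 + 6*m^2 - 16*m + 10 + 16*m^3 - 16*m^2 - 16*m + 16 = -12*a^3 - 92*a^2 + 147*a + 16*m^3 + m^2*(-114*a - 10) + m*(110*a^2 - 3*a - 33) + 27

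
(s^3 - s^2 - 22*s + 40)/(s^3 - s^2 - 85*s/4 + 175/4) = 4*(s^2 - 6*s + 8)/(4*s^2 - 24*s + 35)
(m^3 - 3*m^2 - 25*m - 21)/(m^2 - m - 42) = (m^2 + 4*m + 3)/(m + 6)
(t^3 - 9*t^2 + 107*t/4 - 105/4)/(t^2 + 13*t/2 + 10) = (4*t^3 - 36*t^2 + 107*t - 105)/(2*(2*t^2 + 13*t + 20))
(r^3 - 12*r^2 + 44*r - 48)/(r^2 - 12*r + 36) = (r^2 - 6*r + 8)/(r - 6)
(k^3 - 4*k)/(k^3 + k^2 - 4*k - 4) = k/(k + 1)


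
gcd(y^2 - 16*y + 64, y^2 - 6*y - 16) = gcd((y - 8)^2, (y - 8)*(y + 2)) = y - 8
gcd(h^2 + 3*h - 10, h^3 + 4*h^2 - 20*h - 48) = 1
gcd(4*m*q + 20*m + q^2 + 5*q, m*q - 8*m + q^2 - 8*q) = 1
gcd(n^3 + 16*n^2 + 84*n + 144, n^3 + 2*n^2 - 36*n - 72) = n + 6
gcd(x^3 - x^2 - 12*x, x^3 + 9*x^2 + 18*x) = x^2 + 3*x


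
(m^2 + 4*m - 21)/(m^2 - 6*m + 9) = (m + 7)/(m - 3)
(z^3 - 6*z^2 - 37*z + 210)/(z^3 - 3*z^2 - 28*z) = (z^2 + z - 30)/(z*(z + 4))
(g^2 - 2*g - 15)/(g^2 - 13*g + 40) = (g + 3)/(g - 8)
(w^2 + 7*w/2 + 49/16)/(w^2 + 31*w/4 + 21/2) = (w + 7/4)/(w + 6)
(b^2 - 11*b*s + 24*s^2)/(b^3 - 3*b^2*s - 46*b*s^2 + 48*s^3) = (-b + 3*s)/(-b^2 - 5*b*s + 6*s^2)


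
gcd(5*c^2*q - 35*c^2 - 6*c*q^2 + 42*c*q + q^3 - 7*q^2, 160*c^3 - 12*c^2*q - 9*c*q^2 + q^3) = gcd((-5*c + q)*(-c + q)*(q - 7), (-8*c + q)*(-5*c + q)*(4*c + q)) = -5*c + q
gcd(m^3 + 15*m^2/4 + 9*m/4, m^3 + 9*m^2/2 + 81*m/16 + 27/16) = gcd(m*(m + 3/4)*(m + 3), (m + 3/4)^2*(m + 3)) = m^2 + 15*m/4 + 9/4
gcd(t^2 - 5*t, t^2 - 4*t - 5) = t - 5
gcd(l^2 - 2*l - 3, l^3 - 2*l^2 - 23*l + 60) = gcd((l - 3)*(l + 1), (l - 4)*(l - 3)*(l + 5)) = l - 3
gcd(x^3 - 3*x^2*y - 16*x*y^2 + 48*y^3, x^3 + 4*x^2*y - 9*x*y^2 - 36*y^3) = x^2 + x*y - 12*y^2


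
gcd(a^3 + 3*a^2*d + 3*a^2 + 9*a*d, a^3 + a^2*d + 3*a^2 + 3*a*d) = a^2 + 3*a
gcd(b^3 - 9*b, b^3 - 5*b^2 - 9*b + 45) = b^2 - 9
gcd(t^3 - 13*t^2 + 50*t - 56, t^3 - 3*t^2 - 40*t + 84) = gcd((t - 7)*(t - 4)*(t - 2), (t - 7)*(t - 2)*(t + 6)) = t^2 - 9*t + 14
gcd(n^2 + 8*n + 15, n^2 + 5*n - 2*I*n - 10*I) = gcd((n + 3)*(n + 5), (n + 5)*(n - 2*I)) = n + 5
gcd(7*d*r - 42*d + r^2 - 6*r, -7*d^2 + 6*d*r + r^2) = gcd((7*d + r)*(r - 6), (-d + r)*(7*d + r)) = 7*d + r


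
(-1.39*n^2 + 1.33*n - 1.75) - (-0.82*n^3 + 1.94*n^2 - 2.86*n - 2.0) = 0.82*n^3 - 3.33*n^2 + 4.19*n + 0.25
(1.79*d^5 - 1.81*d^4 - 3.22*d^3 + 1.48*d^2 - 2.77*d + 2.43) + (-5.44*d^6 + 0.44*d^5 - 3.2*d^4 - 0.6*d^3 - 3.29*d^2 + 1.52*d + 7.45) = -5.44*d^6 + 2.23*d^5 - 5.01*d^4 - 3.82*d^3 - 1.81*d^2 - 1.25*d + 9.88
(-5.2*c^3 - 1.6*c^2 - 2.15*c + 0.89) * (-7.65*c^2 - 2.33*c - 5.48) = 39.78*c^5 + 24.356*c^4 + 48.6715*c^3 + 6.969*c^2 + 9.7083*c - 4.8772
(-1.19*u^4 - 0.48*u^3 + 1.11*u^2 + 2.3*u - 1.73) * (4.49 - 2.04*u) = 2.4276*u^5 - 4.3639*u^4 - 4.4196*u^3 + 0.291900000000002*u^2 + 13.8562*u - 7.7677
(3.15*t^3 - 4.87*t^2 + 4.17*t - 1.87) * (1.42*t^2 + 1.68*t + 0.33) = 4.473*t^5 - 1.6234*t^4 - 1.2207*t^3 + 2.7431*t^2 - 1.7655*t - 0.6171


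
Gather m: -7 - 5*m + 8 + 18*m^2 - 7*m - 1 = 18*m^2 - 12*m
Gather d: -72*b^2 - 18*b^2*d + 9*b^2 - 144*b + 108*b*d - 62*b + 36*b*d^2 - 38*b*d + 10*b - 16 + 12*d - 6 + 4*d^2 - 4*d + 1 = -63*b^2 - 196*b + d^2*(36*b + 4) + d*(-18*b^2 + 70*b + 8) - 21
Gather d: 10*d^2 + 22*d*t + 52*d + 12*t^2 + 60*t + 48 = 10*d^2 + d*(22*t + 52) + 12*t^2 + 60*t + 48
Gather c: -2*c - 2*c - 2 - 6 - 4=-4*c - 12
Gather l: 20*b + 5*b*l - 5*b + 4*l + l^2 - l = 15*b + l^2 + l*(5*b + 3)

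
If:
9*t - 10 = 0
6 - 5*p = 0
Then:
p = 6/5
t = 10/9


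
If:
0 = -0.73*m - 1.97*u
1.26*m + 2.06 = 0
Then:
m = -1.63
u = 0.61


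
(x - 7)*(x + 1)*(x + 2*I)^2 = x^4 - 6*x^3 + 4*I*x^3 - 11*x^2 - 24*I*x^2 + 24*x - 28*I*x + 28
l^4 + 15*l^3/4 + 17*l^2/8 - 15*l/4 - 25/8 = (l - 1)*(l + 1)*(l + 5/4)*(l + 5/2)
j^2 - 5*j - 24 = (j - 8)*(j + 3)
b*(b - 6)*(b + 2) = b^3 - 4*b^2 - 12*b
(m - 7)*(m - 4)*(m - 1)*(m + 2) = m^4 - 10*m^3 + 15*m^2 + 50*m - 56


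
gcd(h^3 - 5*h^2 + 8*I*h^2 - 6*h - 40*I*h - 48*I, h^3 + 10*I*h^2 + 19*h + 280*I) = h + 8*I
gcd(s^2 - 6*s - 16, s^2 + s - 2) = s + 2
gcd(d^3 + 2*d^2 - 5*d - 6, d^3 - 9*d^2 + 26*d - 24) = d - 2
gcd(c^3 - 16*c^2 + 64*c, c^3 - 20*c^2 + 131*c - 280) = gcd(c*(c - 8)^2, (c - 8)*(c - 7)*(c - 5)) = c - 8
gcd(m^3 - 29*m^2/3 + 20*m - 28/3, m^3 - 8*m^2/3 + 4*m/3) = m^2 - 8*m/3 + 4/3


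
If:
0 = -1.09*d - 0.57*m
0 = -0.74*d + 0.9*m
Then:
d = 0.00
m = 0.00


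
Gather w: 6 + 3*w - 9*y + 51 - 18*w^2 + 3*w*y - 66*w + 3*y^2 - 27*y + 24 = -18*w^2 + w*(3*y - 63) + 3*y^2 - 36*y + 81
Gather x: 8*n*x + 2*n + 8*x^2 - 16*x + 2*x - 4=2*n + 8*x^2 + x*(8*n - 14) - 4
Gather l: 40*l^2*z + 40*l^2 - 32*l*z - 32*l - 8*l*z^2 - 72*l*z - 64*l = l^2*(40*z + 40) + l*(-8*z^2 - 104*z - 96)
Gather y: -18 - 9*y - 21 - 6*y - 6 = -15*y - 45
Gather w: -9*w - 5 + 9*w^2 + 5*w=9*w^2 - 4*w - 5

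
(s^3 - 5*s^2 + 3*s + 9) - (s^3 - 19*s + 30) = -5*s^2 + 22*s - 21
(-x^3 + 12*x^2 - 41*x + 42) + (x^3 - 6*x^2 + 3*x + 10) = 6*x^2 - 38*x + 52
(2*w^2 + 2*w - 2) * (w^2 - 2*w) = 2*w^4 - 2*w^3 - 6*w^2 + 4*w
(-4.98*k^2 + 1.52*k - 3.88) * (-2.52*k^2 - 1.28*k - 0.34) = 12.5496*k^4 + 2.544*k^3 + 9.5252*k^2 + 4.4496*k + 1.3192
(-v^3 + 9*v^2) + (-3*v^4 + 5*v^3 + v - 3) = -3*v^4 + 4*v^3 + 9*v^2 + v - 3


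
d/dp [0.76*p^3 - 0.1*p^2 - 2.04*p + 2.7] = 2.28*p^2 - 0.2*p - 2.04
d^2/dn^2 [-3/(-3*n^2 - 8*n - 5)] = 6*(-9*n^2 - 24*n + 4*(3*n + 4)^2 - 15)/(3*n^2 + 8*n + 5)^3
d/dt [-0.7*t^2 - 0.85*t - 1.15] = -1.4*t - 0.85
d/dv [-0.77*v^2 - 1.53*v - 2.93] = -1.54*v - 1.53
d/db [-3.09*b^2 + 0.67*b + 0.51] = 0.67 - 6.18*b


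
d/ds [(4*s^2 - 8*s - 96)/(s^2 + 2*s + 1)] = 8*(2*s + 23)/(s^3 + 3*s^2 + 3*s + 1)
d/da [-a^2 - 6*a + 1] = -2*a - 6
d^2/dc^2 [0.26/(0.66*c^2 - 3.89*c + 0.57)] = (-0.226512*c^2 + 1.335048*c + 0.26*(1.32*c - 3.89)*(2.64*c - 7.78) - 0.195624)/(0.66*c^2 - 3.89*c + 0.57)^3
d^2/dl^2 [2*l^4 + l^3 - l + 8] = 6*l*(4*l + 1)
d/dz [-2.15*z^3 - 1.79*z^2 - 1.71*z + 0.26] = -6.45*z^2 - 3.58*z - 1.71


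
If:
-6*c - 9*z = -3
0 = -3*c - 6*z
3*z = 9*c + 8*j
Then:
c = 2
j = -21/8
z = -1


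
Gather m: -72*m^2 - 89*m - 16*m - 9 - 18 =-72*m^2 - 105*m - 27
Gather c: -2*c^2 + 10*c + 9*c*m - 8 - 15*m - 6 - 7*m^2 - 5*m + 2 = -2*c^2 + c*(9*m + 10) - 7*m^2 - 20*m - 12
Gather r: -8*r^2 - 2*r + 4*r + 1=-8*r^2 + 2*r + 1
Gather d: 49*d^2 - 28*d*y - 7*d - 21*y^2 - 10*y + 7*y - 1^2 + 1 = 49*d^2 + d*(-28*y - 7) - 21*y^2 - 3*y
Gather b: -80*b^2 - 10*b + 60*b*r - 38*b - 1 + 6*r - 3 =-80*b^2 + b*(60*r - 48) + 6*r - 4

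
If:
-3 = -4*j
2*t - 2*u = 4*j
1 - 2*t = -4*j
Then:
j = 3/4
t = 2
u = 1/2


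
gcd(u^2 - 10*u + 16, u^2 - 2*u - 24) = 1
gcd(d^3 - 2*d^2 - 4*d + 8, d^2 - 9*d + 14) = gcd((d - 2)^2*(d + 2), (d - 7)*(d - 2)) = d - 2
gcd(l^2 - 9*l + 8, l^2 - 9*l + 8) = l^2 - 9*l + 8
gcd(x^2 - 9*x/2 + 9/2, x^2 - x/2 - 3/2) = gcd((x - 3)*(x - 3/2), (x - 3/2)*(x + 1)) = x - 3/2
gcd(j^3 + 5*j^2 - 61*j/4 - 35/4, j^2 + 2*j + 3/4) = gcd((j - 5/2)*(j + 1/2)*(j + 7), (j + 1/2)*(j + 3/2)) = j + 1/2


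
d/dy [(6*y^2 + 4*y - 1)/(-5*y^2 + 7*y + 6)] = 31*(2*y^2 + 2*y + 1)/(25*y^4 - 70*y^3 - 11*y^2 + 84*y + 36)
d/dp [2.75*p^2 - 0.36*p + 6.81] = 5.5*p - 0.36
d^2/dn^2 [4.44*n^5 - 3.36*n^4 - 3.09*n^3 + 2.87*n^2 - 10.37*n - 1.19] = 88.8*n^3 - 40.32*n^2 - 18.54*n + 5.74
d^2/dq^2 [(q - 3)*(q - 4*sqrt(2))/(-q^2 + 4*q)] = 2*(-q^3 + 4*sqrt(2)*q^3 - 36*sqrt(2)*q^2 + 144*sqrt(2)*q - 192*sqrt(2))/(q^3*(q^3 - 12*q^2 + 48*q - 64))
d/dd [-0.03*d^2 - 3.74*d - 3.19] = -0.06*d - 3.74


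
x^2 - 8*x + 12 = (x - 6)*(x - 2)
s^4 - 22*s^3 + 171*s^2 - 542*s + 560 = (s - 8)*(s - 7)*(s - 5)*(s - 2)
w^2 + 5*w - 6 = (w - 1)*(w + 6)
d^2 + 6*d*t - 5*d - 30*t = (d - 5)*(d + 6*t)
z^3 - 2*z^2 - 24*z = z*(z - 6)*(z + 4)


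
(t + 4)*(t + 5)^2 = t^3 + 14*t^2 + 65*t + 100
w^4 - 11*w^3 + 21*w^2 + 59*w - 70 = (w - 7)*(w - 5)*(w - 1)*(w + 2)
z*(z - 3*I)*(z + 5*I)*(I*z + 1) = I*z^4 - z^3 + 17*I*z^2 + 15*z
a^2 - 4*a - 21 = (a - 7)*(a + 3)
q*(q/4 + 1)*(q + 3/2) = q^3/4 + 11*q^2/8 + 3*q/2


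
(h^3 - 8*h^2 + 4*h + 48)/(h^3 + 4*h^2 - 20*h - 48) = (h - 6)/(h + 6)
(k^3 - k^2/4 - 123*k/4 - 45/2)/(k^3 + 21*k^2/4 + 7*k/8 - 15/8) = 2*(k - 6)/(2*k - 1)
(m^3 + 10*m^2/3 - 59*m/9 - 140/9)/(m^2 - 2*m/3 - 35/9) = m + 4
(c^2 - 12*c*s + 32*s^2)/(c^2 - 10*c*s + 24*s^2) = (-c + 8*s)/(-c + 6*s)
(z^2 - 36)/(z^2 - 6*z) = (z + 6)/z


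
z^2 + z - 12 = (z - 3)*(z + 4)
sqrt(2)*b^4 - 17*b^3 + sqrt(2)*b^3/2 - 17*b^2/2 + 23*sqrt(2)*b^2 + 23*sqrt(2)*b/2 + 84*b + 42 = (b - 6*sqrt(2))*(b - 7*sqrt(2)/2)*(b + sqrt(2))*(sqrt(2)*b + sqrt(2)/2)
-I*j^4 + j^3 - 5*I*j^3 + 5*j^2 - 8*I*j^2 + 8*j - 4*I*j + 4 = (j + 2)^2*(j + I)*(-I*j - I)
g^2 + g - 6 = (g - 2)*(g + 3)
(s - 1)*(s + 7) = s^2 + 6*s - 7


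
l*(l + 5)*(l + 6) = l^3 + 11*l^2 + 30*l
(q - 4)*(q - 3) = q^2 - 7*q + 12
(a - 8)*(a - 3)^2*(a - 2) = a^4 - 16*a^3 + 85*a^2 - 186*a + 144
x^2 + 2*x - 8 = (x - 2)*(x + 4)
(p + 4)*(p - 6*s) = p^2 - 6*p*s + 4*p - 24*s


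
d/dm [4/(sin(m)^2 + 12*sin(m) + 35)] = -8*(sin(m) + 6)*cos(m)/(sin(m)^2 + 12*sin(m) + 35)^2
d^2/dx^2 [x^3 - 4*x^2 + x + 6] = 6*x - 8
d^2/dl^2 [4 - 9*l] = 0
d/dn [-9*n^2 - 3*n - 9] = -18*n - 3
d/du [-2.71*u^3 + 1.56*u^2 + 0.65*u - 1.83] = -8.13*u^2 + 3.12*u + 0.65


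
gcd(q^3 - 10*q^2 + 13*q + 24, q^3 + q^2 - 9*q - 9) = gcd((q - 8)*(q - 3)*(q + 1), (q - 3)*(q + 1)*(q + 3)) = q^2 - 2*q - 3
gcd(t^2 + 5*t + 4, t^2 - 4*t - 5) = t + 1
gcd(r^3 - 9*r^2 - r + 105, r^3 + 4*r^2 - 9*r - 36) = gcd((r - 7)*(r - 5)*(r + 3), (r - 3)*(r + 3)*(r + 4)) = r + 3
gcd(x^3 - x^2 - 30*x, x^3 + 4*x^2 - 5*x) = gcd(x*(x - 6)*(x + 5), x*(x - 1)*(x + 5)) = x^2 + 5*x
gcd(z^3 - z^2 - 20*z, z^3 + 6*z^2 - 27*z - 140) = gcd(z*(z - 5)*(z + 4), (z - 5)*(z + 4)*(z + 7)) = z^2 - z - 20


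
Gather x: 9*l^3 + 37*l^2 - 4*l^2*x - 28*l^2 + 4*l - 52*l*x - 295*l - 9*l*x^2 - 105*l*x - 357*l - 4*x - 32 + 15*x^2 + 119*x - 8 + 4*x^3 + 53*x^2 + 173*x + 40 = 9*l^3 + 9*l^2 - 648*l + 4*x^3 + x^2*(68 - 9*l) + x*(-4*l^2 - 157*l + 288)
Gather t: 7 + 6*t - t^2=-t^2 + 6*t + 7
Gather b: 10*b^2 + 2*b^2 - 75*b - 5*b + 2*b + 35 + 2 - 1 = 12*b^2 - 78*b + 36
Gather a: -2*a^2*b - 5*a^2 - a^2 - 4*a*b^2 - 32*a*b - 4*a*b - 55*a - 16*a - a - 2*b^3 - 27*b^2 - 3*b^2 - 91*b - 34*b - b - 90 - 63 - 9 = a^2*(-2*b - 6) + a*(-4*b^2 - 36*b - 72) - 2*b^3 - 30*b^2 - 126*b - 162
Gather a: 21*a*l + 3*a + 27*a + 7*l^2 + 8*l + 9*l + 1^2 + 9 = a*(21*l + 30) + 7*l^2 + 17*l + 10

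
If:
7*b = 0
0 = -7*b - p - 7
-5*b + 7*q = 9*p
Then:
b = 0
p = -7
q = -9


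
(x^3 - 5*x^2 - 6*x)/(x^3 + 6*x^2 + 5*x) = (x - 6)/(x + 5)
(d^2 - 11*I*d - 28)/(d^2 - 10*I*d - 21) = (d - 4*I)/(d - 3*I)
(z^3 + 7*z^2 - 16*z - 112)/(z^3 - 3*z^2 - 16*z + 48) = (z + 7)/(z - 3)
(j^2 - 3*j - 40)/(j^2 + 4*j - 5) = (j - 8)/(j - 1)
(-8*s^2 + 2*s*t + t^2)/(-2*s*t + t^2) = (4*s + t)/t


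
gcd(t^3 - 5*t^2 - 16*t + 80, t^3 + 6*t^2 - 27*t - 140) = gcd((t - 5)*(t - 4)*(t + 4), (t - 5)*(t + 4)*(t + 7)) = t^2 - t - 20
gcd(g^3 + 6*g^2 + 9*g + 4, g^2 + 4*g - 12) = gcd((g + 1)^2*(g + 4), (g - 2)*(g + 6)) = 1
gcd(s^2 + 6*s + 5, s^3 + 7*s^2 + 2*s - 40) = s + 5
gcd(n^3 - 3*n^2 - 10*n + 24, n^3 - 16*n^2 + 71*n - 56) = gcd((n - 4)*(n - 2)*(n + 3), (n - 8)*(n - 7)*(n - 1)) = 1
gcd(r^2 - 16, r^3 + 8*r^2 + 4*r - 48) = r + 4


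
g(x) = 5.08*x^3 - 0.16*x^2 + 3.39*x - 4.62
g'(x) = 15.24*x^2 - 0.32*x + 3.39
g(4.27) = 402.44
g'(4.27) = 279.89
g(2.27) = 61.67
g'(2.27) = 81.19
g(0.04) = -4.48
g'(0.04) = 3.40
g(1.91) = 36.67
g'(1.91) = 58.38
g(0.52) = -2.19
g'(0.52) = 7.34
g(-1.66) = -33.93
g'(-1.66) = 45.92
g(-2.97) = -149.19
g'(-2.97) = 138.77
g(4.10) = 356.71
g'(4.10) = 258.26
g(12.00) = 8791.26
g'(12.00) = 2194.11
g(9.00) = 3716.25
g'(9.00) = 1234.95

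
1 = 1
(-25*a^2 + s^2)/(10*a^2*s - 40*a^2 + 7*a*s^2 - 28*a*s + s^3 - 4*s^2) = (-5*a + s)/(2*a*s - 8*a + s^2 - 4*s)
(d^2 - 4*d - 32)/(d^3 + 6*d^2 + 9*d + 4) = (d - 8)/(d^2 + 2*d + 1)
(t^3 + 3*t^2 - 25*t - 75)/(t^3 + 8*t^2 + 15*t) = (t - 5)/t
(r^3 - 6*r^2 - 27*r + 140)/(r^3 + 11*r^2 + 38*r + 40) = (r^2 - 11*r + 28)/(r^2 + 6*r + 8)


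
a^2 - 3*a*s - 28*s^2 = (a - 7*s)*(a + 4*s)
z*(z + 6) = z^2 + 6*z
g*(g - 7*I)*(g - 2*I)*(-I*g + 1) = -I*g^4 - 8*g^3 + 5*I*g^2 - 14*g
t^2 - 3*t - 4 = (t - 4)*(t + 1)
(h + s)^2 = h^2 + 2*h*s + s^2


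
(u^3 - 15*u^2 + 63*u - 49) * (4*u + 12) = 4*u^4 - 48*u^3 + 72*u^2 + 560*u - 588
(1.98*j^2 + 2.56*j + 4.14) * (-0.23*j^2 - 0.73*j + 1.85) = -0.4554*j^4 - 2.0342*j^3 + 0.842*j^2 + 1.7138*j + 7.659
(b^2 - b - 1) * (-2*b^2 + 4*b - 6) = -2*b^4 + 6*b^3 - 8*b^2 + 2*b + 6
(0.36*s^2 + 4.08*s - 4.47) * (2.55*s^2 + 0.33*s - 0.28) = 0.918*s^4 + 10.5228*s^3 - 10.1529*s^2 - 2.6175*s + 1.2516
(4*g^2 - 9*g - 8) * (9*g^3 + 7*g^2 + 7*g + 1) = 36*g^5 - 53*g^4 - 107*g^3 - 115*g^2 - 65*g - 8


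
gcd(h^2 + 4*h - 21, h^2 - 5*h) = 1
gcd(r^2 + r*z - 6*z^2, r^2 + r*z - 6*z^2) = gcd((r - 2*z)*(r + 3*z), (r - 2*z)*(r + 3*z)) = -r^2 - r*z + 6*z^2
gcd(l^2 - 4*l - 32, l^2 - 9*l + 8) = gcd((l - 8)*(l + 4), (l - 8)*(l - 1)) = l - 8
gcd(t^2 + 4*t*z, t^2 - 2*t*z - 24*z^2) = t + 4*z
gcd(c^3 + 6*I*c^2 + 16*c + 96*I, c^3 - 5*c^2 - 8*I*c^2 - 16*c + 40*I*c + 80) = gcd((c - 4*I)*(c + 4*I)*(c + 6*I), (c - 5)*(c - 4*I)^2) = c - 4*I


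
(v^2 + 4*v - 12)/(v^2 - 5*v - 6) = (-v^2 - 4*v + 12)/(-v^2 + 5*v + 6)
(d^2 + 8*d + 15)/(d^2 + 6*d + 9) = (d + 5)/(d + 3)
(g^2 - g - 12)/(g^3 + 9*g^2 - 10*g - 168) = (g + 3)/(g^2 + 13*g + 42)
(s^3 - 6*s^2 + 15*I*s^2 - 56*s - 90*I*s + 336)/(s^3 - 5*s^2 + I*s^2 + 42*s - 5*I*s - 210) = (s^2 + s*(-6 + 8*I) - 48*I)/(s^2 + s*(-5 - 6*I) + 30*I)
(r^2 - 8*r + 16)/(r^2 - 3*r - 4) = (r - 4)/(r + 1)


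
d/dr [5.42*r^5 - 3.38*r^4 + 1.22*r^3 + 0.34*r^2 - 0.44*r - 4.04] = 27.1*r^4 - 13.52*r^3 + 3.66*r^2 + 0.68*r - 0.44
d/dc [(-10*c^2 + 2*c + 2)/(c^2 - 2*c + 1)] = 6*(3*c - 1)/(c^3 - 3*c^2 + 3*c - 1)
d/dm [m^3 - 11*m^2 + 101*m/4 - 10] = 3*m^2 - 22*m + 101/4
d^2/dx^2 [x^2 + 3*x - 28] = 2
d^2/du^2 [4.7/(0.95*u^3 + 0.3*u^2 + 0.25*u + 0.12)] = (-(26.79*u + 2.82)*(0.95*u^3 + 0.3*u^2 + 0.25*u + 0.12) + 4.7*(2.85*u^2 + 0.6*u + 0.25)*(5.7*u^2 + 1.2*u + 0.5))/(0.95*u^3 + 0.3*u^2 + 0.25*u + 0.12)^3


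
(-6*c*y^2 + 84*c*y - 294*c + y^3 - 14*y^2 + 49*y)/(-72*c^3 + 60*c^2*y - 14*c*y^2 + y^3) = (y^2 - 14*y + 49)/(12*c^2 - 8*c*y + y^2)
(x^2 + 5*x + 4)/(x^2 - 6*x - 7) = (x + 4)/(x - 7)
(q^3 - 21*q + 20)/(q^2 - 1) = (q^2 + q - 20)/(q + 1)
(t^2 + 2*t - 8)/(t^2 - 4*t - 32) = (t - 2)/(t - 8)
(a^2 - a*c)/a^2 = (a - c)/a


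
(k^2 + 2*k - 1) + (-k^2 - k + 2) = k + 1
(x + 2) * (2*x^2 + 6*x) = 2*x^3 + 10*x^2 + 12*x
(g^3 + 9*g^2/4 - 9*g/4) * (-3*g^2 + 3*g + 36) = -3*g^5 - 15*g^4/4 + 99*g^3/2 + 297*g^2/4 - 81*g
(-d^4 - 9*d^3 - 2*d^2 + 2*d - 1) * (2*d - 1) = -2*d^5 - 17*d^4 + 5*d^3 + 6*d^2 - 4*d + 1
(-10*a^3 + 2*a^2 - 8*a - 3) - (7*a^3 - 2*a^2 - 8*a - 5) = -17*a^3 + 4*a^2 + 2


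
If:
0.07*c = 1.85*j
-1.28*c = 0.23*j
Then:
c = 0.00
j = 0.00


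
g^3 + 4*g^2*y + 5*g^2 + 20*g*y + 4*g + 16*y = (g + 1)*(g + 4)*(g + 4*y)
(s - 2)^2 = s^2 - 4*s + 4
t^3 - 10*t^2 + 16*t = t*(t - 8)*(t - 2)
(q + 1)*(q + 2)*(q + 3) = q^3 + 6*q^2 + 11*q + 6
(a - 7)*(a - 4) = a^2 - 11*a + 28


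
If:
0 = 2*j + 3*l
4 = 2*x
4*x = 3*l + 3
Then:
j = -5/2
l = 5/3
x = 2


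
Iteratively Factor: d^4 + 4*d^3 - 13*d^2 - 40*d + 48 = (d - 3)*(d^3 + 7*d^2 + 8*d - 16) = (d - 3)*(d + 4)*(d^2 + 3*d - 4) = (d - 3)*(d + 4)^2*(d - 1)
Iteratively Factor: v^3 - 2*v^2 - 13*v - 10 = (v + 2)*(v^2 - 4*v - 5) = (v + 1)*(v + 2)*(v - 5)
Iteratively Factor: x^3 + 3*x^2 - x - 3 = (x + 3)*(x^2 - 1) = (x + 1)*(x + 3)*(x - 1)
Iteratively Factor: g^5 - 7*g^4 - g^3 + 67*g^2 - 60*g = (g - 1)*(g^4 - 6*g^3 - 7*g^2 + 60*g) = (g - 4)*(g - 1)*(g^3 - 2*g^2 - 15*g) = (g - 4)*(g - 1)*(g + 3)*(g^2 - 5*g) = (g - 5)*(g - 4)*(g - 1)*(g + 3)*(g)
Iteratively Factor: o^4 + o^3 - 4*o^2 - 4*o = (o + 2)*(o^3 - o^2 - 2*o) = o*(o + 2)*(o^2 - o - 2) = o*(o - 2)*(o + 2)*(o + 1)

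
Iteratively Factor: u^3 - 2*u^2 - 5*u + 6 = (u - 1)*(u^2 - u - 6) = (u - 3)*(u - 1)*(u + 2)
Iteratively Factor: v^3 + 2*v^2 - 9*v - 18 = (v + 2)*(v^2 - 9) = (v - 3)*(v + 2)*(v + 3)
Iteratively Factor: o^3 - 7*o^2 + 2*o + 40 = (o - 4)*(o^2 - 3*o - 10) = (o - 5)*(o - 4)*(o + 2)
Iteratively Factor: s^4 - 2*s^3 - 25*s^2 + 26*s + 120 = (s - 3)*(s^3 + s^2 - 22*s - 40) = (s - 3)*(s + 2)*(s^2 - s - 20) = (s - 3)*(s + 2)*(s + 4)*(s - 5)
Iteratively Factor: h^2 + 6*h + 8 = (h + 4)*(h + 2)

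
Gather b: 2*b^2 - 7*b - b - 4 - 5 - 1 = 2*b^2 - 8*b - 10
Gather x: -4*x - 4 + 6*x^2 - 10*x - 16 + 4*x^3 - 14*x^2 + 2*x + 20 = 4*x^3 - 8*x^2 - 12*x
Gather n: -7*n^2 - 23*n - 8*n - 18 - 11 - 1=-7*n^2 - 31*n - 30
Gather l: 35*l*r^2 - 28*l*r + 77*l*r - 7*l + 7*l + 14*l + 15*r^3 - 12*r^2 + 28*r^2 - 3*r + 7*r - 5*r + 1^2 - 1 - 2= l*(35*r^2 + 49*r + 14) + 15*r^3 + 16*r^2 - r - 2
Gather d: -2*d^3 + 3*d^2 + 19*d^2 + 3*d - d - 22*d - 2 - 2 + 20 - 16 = -2*d^3 + 22*d^2 - 20*d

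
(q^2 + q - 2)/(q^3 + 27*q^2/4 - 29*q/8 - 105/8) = 8*(q^2 + q - 2)/(8*q^3 + 54*q^2 - 29*q - 105)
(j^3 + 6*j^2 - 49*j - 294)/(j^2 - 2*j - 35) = (j^2 + 13*j + 42)/(j + 5)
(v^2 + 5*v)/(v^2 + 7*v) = (v + 5)/(v + 7)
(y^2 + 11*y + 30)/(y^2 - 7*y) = (y^2 + 11*y + 30)/(y*(y - 7))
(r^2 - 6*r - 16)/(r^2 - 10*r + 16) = (r + 2)/(r - 2)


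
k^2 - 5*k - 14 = (k - 7)*(k + 2)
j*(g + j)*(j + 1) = g*j^2 + g*j + j^3 + j^2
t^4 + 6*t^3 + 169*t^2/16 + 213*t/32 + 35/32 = (t + 1/4)*(t + 1)*(t + 5/4)*(t + 7/2)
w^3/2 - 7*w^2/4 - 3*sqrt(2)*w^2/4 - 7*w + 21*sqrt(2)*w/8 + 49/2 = (w/2 + sqrt(2))*(w - 7/2)*(w - 7*sqrt(2)/2)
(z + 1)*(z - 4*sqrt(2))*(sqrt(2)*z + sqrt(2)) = sqrt(2)*z^3 - 8*z^2 + 2*sqrt(2)*z^2 - 16*z + sqrt(2)*z - 8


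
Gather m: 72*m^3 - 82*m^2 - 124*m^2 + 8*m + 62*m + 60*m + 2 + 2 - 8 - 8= 72*m^3 - 206*m^2 + 130*m - 12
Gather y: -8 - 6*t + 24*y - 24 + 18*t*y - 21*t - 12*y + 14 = -27*t + y*(18*t + 12) - 18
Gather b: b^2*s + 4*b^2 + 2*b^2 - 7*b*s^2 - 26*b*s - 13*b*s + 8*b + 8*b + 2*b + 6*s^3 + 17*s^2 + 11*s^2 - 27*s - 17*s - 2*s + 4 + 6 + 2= b^2*(s + 6) + b*(-7*s^2 - 39*s + 18) + 6*s^3 + 28*s^2 - 46*s + 12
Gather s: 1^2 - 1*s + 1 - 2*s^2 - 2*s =-2*s^2 - 3*s + 2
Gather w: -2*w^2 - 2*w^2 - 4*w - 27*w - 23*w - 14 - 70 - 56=-4*w^2 - 54*w - 140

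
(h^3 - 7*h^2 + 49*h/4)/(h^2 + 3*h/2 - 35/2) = h*(2*h - 7)/(2*(h + 5))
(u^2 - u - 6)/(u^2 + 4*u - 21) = (u + 2)/(u + 7)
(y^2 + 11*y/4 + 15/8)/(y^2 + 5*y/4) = (y + 3/2)/y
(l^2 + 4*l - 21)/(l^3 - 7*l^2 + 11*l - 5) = (l^2 + 4*l - 21)/(l^3 - 7*l^2 + 11*l - 5)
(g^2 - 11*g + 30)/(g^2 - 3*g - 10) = (g - 6)/(g + 2)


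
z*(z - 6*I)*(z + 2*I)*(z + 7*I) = z^4 + 3*I*z^3 + 40*z^2 + 84*I*z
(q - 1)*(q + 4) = q^2 + 3*q - 4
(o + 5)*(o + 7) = o^2 + 12*o + 35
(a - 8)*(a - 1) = a^2 - 9*a + 8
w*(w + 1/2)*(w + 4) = w^3 + 9*w^2/2 + 2*w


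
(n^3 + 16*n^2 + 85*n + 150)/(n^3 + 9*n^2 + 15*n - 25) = (n + 6)/(n - 1)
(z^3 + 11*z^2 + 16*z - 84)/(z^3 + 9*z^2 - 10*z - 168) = (z - 2)/(z - 4)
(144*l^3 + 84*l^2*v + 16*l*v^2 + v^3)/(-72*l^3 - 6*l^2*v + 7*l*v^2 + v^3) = (6*l + v)/(-3*l + v)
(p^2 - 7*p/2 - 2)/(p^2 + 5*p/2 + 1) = (p - 4)/(p + 2)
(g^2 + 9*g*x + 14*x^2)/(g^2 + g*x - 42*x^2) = (-g - 2*x)/(-g + 6*x)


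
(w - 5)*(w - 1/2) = w^2 - 11*w/2 + 5/2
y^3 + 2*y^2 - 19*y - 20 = (y - 4)*(y + 1)*(y + 5)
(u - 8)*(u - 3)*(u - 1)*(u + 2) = u^4 - 10*u^3 + 11*u^2 + 46*u - 48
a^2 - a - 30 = (a - 6)*(a + 5)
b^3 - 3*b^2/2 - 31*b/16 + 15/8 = (b - 2)*(b - 3/4)*(b + 5/4)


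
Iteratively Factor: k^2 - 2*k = (k - 2)*(k)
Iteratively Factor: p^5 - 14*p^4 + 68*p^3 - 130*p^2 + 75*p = (p - 3)*(p^4 - 11*p^3 + 35*p^2 - 25*p) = p*(p - 3)*(p^3 - 11*p^2 + 35*p - 25) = p*(p - 5)*(p - 3)*(p^2 - 6*p + 5) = p*(p - 5)*(p - 3)*(p - 1)*(p - 5)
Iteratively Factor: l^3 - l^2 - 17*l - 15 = (l - 5)*(l^2 + 4*l + 3) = (l - 5)*(l + 3)*(l + 1)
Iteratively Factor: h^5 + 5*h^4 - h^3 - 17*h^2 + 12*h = (h)*(h^4 + 5*h^3 - h^2 - 17*h + 12) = h*(h + 3)*(h^3 + 2*h^2 - 7*h + 4) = h*(h - 1)*(h + 3)*(h^2 + 3*h - 4) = h*(h - 1)*(h + 3)*(h + 4)*(h - 1)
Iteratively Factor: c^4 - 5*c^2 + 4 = (c + 2)*(c^3 - 2*c^2 - c + 2) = (c - 1)*(c + 2)*(c^2 - c - 2) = (c - 1)*(c + 1)*(c + 2)*(c - 2)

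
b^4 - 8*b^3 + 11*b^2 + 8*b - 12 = (b - 6)*(b - 2)*(b - 1)*(b + 1)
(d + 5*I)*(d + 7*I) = d^2 + 12*I*d - 35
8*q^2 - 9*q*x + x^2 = (-8*q + x)*(-q + x)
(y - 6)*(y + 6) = y^2 - 36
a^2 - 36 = (a - 6)*(a + 6)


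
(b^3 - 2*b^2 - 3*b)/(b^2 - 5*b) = (b^2 - 2*b - 3)/(b - 5)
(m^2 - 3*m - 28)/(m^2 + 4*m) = (m - 7)/m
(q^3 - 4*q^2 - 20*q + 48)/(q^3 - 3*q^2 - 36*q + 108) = (q^2 + 2*q - 8)/(q^2 + 3*q - 18)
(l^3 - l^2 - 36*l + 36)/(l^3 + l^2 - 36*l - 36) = (l - 1)/(l + 1)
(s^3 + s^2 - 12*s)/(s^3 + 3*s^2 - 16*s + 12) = s*(s^2 + s - 12)/(s^3 + 3*s^2 - 16*s + 12)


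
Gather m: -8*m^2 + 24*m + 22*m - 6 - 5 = -8*m^2 + 46*m - 11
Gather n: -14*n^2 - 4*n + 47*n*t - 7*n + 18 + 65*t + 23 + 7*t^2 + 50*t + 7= -14*n^2 + n*(47*t - 11) + 7*t^2 + 115*t + 48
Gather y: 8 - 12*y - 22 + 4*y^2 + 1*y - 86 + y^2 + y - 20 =5*y^2 - 10*y - 120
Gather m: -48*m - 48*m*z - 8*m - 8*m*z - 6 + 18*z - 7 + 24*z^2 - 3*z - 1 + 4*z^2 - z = m*(-56*z - 56) + 28*z^2 + 14*z - 14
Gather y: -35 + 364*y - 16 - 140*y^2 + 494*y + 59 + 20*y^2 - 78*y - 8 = -120*y^2 + 780*y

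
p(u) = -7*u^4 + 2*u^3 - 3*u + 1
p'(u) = -28*u^3 + 6*u^2 - 3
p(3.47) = -940.73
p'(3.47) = -1100.65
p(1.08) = -9.24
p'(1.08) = -31.27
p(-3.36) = -956.97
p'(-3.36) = 1126.86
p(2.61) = -296.10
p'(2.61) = -459.96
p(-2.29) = -208.65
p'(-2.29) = 364.72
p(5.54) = -6269.38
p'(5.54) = -4579.73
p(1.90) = -82.21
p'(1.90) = -173.39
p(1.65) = -46.85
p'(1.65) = -112.44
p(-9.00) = -47357.00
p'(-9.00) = 20895.00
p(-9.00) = -47357.00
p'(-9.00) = 20895.00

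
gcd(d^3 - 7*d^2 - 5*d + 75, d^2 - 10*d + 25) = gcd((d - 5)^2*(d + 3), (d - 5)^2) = d^2 - 10*d + 25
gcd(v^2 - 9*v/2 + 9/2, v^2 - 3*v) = v - 3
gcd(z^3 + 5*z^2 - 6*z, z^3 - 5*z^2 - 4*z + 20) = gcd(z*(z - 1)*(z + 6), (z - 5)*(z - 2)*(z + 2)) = 1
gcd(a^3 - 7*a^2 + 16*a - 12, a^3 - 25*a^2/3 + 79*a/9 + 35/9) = 1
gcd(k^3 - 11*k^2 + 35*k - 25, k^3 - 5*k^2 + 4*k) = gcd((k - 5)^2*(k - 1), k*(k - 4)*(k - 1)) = k - 1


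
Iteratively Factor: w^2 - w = (w - 1)*(w)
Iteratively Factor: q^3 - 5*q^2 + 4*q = (q - 4)*(q^2 - q) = q*(q - 4)*(q - 1)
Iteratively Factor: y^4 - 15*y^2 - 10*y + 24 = (y + 2)*(y^3 - 2*y^2 - 11*y + 12) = (y - 1)*(y + 2)*(y^2 - y - 12) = (y - 1)*(y + 2)*(y + 3)*(y - 4)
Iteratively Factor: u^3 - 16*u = (u + 4)*(u^2 - 4*u) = u*(u + 4)*(u - 4)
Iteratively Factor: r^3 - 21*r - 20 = (r + 1)*(r^2 - r - 20) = (r + 1)*(r + 4)*(r - 5)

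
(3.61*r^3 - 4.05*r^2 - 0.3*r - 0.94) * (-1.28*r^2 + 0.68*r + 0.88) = -4.6208*r^5 + 7.6388*r^4 + 0.8068*r^3 - 2.5648*r^2 - 0.9032*r - 0.8272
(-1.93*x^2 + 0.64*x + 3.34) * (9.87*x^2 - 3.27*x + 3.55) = -19.0491*x^4 + 12.6279*x^3 + 24.0215*x^2 - 8.6498*x + 11.857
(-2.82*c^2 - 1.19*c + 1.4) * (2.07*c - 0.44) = -5.8374*c^3 - 1.2225*c^2 + 3.4216*c - 0.616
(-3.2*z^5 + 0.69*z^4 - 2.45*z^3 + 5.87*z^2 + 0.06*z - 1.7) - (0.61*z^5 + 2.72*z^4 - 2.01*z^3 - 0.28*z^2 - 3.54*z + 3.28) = -3.81*z^5 - 2.03*z^4 - 0.44*z^3 + 6.15*z^2 + 3.6*z - 4.98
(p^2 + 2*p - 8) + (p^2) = 2*p^2 + 2*p - 8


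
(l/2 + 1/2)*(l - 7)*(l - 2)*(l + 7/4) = l^4/2 - 25*l^3/8 - 9*l^2/2 + 91*l/8 + 49/4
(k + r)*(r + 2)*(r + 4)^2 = k*r^3 + 10*k*r^2 + 32*k*r + 32*k + r^4 + 10*r^3 + 32*r^2 + 32*r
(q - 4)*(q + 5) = q^2 + q - 20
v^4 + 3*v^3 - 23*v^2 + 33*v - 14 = (v - 2)*(v - 1)^2*(v + 7)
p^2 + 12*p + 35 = (p + 5)*(p + 7)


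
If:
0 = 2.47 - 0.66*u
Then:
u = 3.74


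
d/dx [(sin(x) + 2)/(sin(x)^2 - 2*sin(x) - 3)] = (-4*sin(x) + cos(x)^2)*cos(x)/((sin(x) - 3)^2*(sin(x) + 1)^2)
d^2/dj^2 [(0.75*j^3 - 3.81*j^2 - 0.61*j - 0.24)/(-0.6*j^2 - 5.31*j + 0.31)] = (-4.44089209850063e-16*j^5 - 5.32907051820075e-15*j^4 - 66.41127*j^3 + 12.17781*j^2 + 4.83615*j + 16.363932)/(0.216*j^6 + 5.7348*j^5 + 50.41818*j^4 + 143.795331*j^3 - 26.049393*j^2 + 1.530873*j - 0.029791)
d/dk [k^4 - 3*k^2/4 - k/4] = 4*k^3 - 3*k/2 - 1/4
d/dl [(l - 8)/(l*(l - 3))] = (-l^2 + 16*l - 24)/(l^2*(l^2 - 6*l + 9))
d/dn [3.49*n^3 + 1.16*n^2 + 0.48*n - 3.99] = 10.47*n^2 + 2.32*n + 0.48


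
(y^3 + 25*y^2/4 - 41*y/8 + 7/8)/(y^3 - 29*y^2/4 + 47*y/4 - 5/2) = (2*y^2 + 13*y - 7)/(2*(y^2 - 7*y + 10))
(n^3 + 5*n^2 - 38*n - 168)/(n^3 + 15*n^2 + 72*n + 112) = (n - 6)/(n + 4)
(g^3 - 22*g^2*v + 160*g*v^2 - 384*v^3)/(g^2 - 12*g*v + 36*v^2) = (-g^2 + 16*g*v - 64*v^2)/(-g + 6*v)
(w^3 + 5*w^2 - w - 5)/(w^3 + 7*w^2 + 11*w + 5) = (w - 1)/(w + 1)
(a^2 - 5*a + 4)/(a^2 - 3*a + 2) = (a - 4)/(a - 2)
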